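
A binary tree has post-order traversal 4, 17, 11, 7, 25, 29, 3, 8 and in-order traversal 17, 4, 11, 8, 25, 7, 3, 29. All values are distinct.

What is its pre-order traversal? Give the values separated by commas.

8, 11, 17, 4, 3, 25, 7, 29

The last element of post-order is the root; it splits in-order into left and right subtrees.
Root 8: left subtree has 3 nodes {17, 4, 11}, right has 4 {25, 7, 3, 29}.
  Root 11: left subtree has 2 nodes {17, 4}, right has 0 { }.
    Root 17: left subtree has 0 nodes { }, right has 1 {4}.
  Root 3: left subtree has 2 nodes {25, 7}, right has 1 {29}.
    Root 25: left subtree has 0 nodes { }, right has 1 {7}.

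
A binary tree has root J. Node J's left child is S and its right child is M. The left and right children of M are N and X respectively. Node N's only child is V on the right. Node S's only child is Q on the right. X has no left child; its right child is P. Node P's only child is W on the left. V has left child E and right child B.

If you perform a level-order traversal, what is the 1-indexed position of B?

Level-order visits nodes level by level from the root, left to right within each level.
Level 0: J
Level 1: S, M
Level 2: Q, N, X
Level 3: V, P
Level 4: E, B, W
Full level-order sequence: J, S, M, Q, N, X, V, P, E, B, W.

10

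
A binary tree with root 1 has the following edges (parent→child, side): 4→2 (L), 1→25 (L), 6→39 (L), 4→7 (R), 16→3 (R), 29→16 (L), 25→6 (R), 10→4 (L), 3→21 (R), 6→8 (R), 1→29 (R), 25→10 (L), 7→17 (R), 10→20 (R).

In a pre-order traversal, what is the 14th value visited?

3

Pre-order visits the node, then its left subtree, then its right subtree.
Visit 1.
At 1: go left to 25.
  Visit 25.
  At 25: go left to 10.
    Visit 10.
    At 10: go left to 4.
      Visit 4.
      At 4: go left to 2.
        2 is a leaf — visit 2.
      At 4: go right to 7.
        Visit 7.
        At 7: no left child.
        At 7: go right to 17.
          17 is a leaf — visit 17.
    At 10: go right to 20.
      20 is a leaf — visit 20.
  At 25: go right to 6.
    Visit 6.
    At 6: go left to 39.
      39 is a leaf — visit 39.
    At 6: go right to 8.
      8 is a leaf — visit 8.
At 1: go right to 29.
  Visit 29.
  At 29: go left to 16.
    Visit 16.
    At 16: no left child.
    At 16: go right to 3.
      Visit 3.
      At 3: no left child.
      At 3: go right to 21.
        21 is a leaf — visit 21.
  At 29: no right child.
Full pre-order sequence: 1, 25, 10, 4, 2, 7, 17, 20, 6, 39, 8, 29, 16, 3, 21.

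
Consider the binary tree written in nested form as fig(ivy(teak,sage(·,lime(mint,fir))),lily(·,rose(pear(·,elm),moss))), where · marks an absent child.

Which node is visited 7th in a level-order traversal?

Level-order visits nodes level by level from the root, left to right within each level.
Level 0: fig
Level 1: ivy, lily
Level 2: teak, sage, rose
Level 3: lime, pear, moss
Level 4: mint, fir, elm
Full level-order sequence: fig, ivy, lily, teak, sage, rose, lime, pear, moss, mint, fir, elm.

lime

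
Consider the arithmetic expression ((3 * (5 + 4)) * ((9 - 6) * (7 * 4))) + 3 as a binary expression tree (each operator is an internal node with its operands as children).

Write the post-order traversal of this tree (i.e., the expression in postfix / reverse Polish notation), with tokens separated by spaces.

Post-order on an expression tree gives postfix notation: for each operator, emit left operand, right operand, then the operator.

3 5 4 + * 9 6 - 7 4 * * * 3 +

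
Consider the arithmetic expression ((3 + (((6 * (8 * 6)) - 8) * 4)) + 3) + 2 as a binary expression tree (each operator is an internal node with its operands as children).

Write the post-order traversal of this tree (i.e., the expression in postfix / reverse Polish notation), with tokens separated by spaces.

Post-order on an expression tree gives postfix notation: for each operator, emit left operand, right operand, then the operator.

3 6 8 6 * * 8 - 4 * + 3 + 2 +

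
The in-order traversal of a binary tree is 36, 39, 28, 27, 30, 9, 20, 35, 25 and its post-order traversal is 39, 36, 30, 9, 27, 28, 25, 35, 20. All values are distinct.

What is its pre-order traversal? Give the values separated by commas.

The last element of post-order is the root; it splits in-order into left and right subtrees.
Root 20: left subtree has 6 nodes {36, 39, 28, 27, 30, 9}, right has 2 {35, 25}.
  Root 28: left subtree has 2 nodes {36, 39}, right has 3 {27, 30, 9}.
    Root 36: left subtree has 0 nodes { }, right has 1 {39}.
    Root 27: left subtree has 0 nodes { }, right has 2 {30, 9}.
      Root 9: left subtree has 1 node {30}, right has 0 { }.
  Root 35: left subtree has 0 nodes { }, right has 1 {25}.

20, 28, 36, 39, 27, 9, 30, 35, 25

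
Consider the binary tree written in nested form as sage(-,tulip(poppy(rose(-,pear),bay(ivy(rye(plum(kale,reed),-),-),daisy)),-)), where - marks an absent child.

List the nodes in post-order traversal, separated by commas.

pear, rose, kale, reed, plum, rye, ivy, daisy, bay, poppy, tulip, sage

Post-order visits the left subtree, then the right subtree, then the node.
At sage: no left child.
At sage: go right to tulip.
  At tulip: go left to poppy.
    At poppy: go left to rose.
      At rose: no left child.
      At rose: go right to pear.
        pear is a leaf — visit pear.
      Visit rose.
    At poppy: go right to bay.
      At bay: go left to ivy.
        At ivy: go left to rye.
          At rye: go left to plum.
            At plum: go left to kale.
              kale is a leaf — visit kale.
            At plum: go right to reed.
              reed is a leaf — visit reed.
            Visit plum.
          At rye: no right child.
          Visit rye.
        At ivy: no right child.
        Visit ivy.
      At bay: go right to daisy.
        daisy is a leaf — visit daisy.
      Visit bay.
    Visit poppy.
  At tulip: no right child.
  Visit tulip.
Visit sage.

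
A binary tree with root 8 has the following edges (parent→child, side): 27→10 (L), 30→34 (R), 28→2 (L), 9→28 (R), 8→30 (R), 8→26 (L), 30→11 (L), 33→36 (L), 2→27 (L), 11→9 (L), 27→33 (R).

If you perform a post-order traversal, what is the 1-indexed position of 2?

6

Post-order visits the left subtree, then the right subtree, then the node.
At 8: go left to 26.
  26 is a leaf — visit 26.
At 8: go right to 30.
  At 30: go left to 11.
    At 11: go left to 9.
      At 9: no left child.
      At 9: go right to 28.
        At 28: go left to 2.
          At 2: go left to 27.
            At 27: go left to 10.
              10 is a leaf — visit 10.
            At 27: go right to 33.
              At 33: go left to 36.
                36 is a leaf — visit 36.
              At 33: no right child.
              Visit 33.
            Visit 27.
          At 2: no right child.
          Visit 2.
        At 28: no right child.
        Visit 28.
      Visit 9.
    At 11: no right child.
    Visit 11.
  At 30: go right to 34.
    34 is a leaf — visit 34.
  Visit 30.
Visit 8.
Full post-order sequence: 26, 10, 36, 33, 27, 2, 28, 9, 11, 34, 30, 8.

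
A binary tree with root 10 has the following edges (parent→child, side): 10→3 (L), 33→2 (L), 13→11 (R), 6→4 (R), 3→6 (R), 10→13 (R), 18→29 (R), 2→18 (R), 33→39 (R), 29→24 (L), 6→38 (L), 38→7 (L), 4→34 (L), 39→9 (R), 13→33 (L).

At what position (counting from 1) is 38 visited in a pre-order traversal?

Pre-order visits the node, then its left subtree, then its right subtree.
Visit 10.
At 10: go left to 3.
  Visit 3.
  At 3: no left child.
  At 3: go right to 6.
    Visit 6.
    At 6: go left to 38.
      Visit 38.
      At 38: go left to 7.
        7 is a leaf — visit 7.
      At 38: no right child.
    At 6: go right to 4.
      Visit 4.
      At 4: go left to 34.
        34 is a leaf — visit 34.
      At 4: no right child.
At 10: go right to 13.
  Visit 13.
  At 13: go left to 33.
    Visit 33.
    At 33: go left to 2.
      Visit 2.
      At 2: no left child.
      At 2: go right to 18.
        Visit 18.
        At 18: no left child.
        At 18: go right to 29.
          Visit 29.
          At 29: go left to 24.
            24 is a leaf — visit 24.
          At 29: no right child.
    At 33: go right to 39.
      Visit 39.
      At 39: no left child.
      At 39: go right to 9.
        9 is a leaf — visit 9.
  At 13: go right to 11.
    11 is a leaf — visit 11.
Full pre-order sequence: 10, 3, 6, 38, 7, 4, 34, 13, 33, 2, 18, 29, 24, 39, 9, 11.

4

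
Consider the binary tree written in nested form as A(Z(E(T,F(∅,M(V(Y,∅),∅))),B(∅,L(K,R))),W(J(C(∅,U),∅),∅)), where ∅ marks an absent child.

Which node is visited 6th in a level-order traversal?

J

Level-order visits nodes level by level from the root, left to right within each level.
Level 0: A
Level 1: Z, W
Level 2: E, B, J
Level 3: T, F, L, C
Level 4: M, K, R, U
Level 5: V
Level 6: Y
Full level-order sequence: A, Z, W, E, B, J, T, F, L, C, M, K, R, U, V, Y.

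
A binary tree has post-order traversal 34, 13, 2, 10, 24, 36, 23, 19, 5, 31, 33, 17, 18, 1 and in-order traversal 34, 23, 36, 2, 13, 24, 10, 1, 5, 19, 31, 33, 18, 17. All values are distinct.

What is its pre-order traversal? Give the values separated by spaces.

The last element of post-order is the root; it splits in-order into left and right subtrees.
Root 1: left subtree has 7 nodes {34, 23, 36, 2, 13, 24, 10}, right has 6 {5, 19, 31, 33, 18, 17}.
  Root 23: left subtree has 1 node {34}, right has 5 {36, 2, 13, 24, 10}.
    Root 36: left subtree has 0 nodes { }, right has 4 {2, 13, 24, 10}.
      Root 24: left subtree has 2 nodes {2, 13}, right has 1 {10}.
        Root 2: left subtree has 0 nodes { }, right has 1 {13}.
  Root 18: left subtree has 4 nodes {5, 19, 31, 33}, right has 1 {17}.
    Root 33: left subtree has 3 nodes {5, 19, 31}, right has 0 { }.
      Root 31: left subtree has 2 nodes {5, 19}, right has 0 { }.
        Root 5: left subtree has 0 nodes { }, right has 1 {19}.

1 23 34 36 24 2 13 10 18 33 31 5 19 17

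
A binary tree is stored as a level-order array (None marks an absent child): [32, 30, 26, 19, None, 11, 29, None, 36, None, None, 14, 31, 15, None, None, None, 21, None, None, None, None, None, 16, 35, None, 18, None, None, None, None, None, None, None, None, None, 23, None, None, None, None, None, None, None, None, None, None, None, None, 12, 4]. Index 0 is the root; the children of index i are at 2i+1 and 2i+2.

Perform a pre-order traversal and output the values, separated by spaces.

32 30 19 36 21 23 26 11 14 16 35 12 4 31 18 29 15

Pre-order visits the node, then its left subtree, then its right subtree.
Visit 32.
At 32: go left to 30.
  Visit 30.
  At 30: go left to 19.
    Visit 19.
    At 19: no left child.
    At 19: go right to 36.
      Visit 36.
      At 36: go left to 21.
        Visit 21.
        At 21: no left child.
        At 21: go right to 23.
          23 is a leaf — visit 23.
      At 36: no right child.
  At 30: no right child.
At 32: go right to 26.
  Visit 26.
  At 26: go left to 11.
    Visit 11.
    At 11: go left to 14.
      Visit 14.
      At 14: go left to 16.
        16 is a leaf — visit 16.
      At 14: go right to 35.
        Visit 35.
        At 35: go left to 12.
          12 is a leaf — visit 12.
        At 35: go right to 4.
          4 is a leaf — visit 4.
    At 11: go right to 31.
      Visit 31.
      At 31: no left child.
      At 31: go right to 18.
        18 is a leaf — visit 18.
  At 26: go right to 29.
    Visit 29.
    At 29: go left to 15.
      15 is a leaf — visit 15.
    At 29: no right child.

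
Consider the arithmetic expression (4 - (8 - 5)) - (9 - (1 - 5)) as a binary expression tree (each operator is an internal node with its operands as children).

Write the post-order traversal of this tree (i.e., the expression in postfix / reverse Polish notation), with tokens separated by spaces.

4 8 5 - - 9 1 5 - - -

Post-order on an expression tree gives postfix notation: for each operator, emit left operand, right operand, then the operator.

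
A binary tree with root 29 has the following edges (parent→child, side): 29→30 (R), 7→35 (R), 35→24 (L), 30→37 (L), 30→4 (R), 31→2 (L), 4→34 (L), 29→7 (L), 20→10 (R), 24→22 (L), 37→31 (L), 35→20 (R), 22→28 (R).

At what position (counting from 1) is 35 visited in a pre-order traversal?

Pre-order visits the node, then its left subtree, then its right subtree.
Visit 29.
At 29: go left to 7.
  Visit 7.
  At 7: no left child.
  At 7: go right to 35.
    Visit 35.
    At 35: go left to 24.
      Visit 24.
      At 24: go left to 22.
        Visit 22.
        At 22: no left child.
        At 22: go right to 28.
          28 is a leaf — visit 28.
      At 24: no right child.
    At 35: go right to 20.
      Visit 20.
      At 20: no left child.
      At 20: go right to 10.
        10 is a leaf — visit 10.
At 29: go right to 30.
  Visit 30.
  At 30: go left to 37.
    Visit 37.
    At 37: go left to 31.
      Visit 31.
      At 31: go left to 2.
        2 is a leaf — visit 2.
      At 31: no right child.
    At 37: no right child.
  At 30: go right to 4.
    Visit 4.
    At 4: go left to 34.
      34 is a leaf — visit 34.
    At 4: no right child.
Full pre-order sequence: 29, 7, 35, 24, 22, 28, 20, 10, 30, 37, 31, 2, 4, 34.

3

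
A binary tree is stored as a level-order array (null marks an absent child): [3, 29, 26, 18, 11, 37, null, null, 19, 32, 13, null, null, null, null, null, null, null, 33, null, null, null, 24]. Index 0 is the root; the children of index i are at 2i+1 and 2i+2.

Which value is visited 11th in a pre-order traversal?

37

Pre-order visits the node, then its left subtree, then its right subtree.
Visit 3.
At 3: go left to 29.
  Visit 29.
  At 29: go left to 18.
    Visit 18.
    At 18: no left child.
    At 18: go right to 19.
      Visit 19.
      At 19: no left child.
      At 19: go right to 33.
        33 is a leaf — visit 33.
  At 29: go right to 11.
    Visit 11.
    At 11: go left to 32.
      32 is a leaf — visit 32.
    At 11: go right to 13.
      Visit 13.
      At 13: no left child.
      At 13: go right to 24.
        24 is a leaf — visit 24.
At 3: go right to 26.
  Visit 26.
  At 26: go left to 37.
    37 is a leaf — visit 37.
  At 26: no right child.
Full pre-order sequence: 3, 29, 18, 19, 33, 11, 32, 13, 24, 26, 37.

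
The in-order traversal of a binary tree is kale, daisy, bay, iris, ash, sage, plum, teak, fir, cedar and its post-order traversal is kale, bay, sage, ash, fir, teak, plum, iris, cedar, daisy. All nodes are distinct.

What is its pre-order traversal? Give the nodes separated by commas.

daisy, kale, cedar, iris, bay, plum, ash, sage, teak, fir

The last element of post-order is the root; it splits in-order into left and right subtrees.
Root daisy: left subtree has 1 node {kale}, right has 8 {bay, iris, ash, sage, plum, teak, fir, cedar}.
  Root cedar: left subtree has 7 nodes {bay, iris, ash, sage, plum, teak, fir}, right has 0 { }.
    Root iris: left subtree has 1 node {bay}, right has 5 {ash, sage, plum, teak, fir}.
      Root plum: left subtree has 2 nodes {ash, sage}, right has 2 {teak, fir}.
        Root ash: left subtree has 0 nodes { }, right has 1 {sage}.
        Root teak: left subtree has 0 nodes { }, right has 1 {fir}.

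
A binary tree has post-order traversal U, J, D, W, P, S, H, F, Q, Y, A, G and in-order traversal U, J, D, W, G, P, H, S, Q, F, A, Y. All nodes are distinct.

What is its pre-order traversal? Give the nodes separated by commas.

G, W, D, J, U, A, Q, H, P, S, F, Y

The last element of post-order is the root; it splits in-order into left and right subtrees.
Root G: left subtree has 4 nodes {U, J, D, W}, right has 7 {P, H, S, Q, F, A, Y}.
  Root W: left subtree has 3 nodes {U, J, D}, right has 0 { }.
    Root D: left subtree has 2 nodes {U, J}, right has 0 { }.
      Root J: left subtree has 1 node {U}, right has 0 { }.
  Root A: left subtree has 5 nodes {P, H, S, Q, F}, right has 1 {Y}.
    Root Q: left subtree has 3 nodes {P, H, S}, right has 1 {F}.
      Root H: left subtree has 1 node {P}, right has 1 {S}.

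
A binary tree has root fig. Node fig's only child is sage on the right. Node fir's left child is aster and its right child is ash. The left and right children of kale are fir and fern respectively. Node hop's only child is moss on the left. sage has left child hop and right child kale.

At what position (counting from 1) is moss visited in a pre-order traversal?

Pre-order visits the node, then its left subtree, then its right subtree.
Visit fig.
At fig: no left child.
At fig: go right to sage.
  Visit sage.
  At sage: go left to hop.
    Visit hop.
    At hop: go left to moss.
      moss is a leaf — visit moss.
    At hop: no right child.
  At sage: go right to kale.
    Visit kale.
    At kale: go left to fir.
      Visit fir.
      At fir: go left to aster.
        aster is a leaf — visit aster.
      At fir: go right to ash.
        ash is a leaf — visit ash.
    At kale: go right to fern.
      fern is a leaf — visit fern.
Full pre-order sequence: fig, sage, hop, moss, kale, fir, aster, ash, fern.

4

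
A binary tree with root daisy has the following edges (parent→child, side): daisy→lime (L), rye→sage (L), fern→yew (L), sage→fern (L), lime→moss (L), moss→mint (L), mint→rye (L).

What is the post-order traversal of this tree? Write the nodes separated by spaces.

yew fern sage rye mint moss lime daisy

Post-order visits the left subtree, then the right subtree, then the node.
At daisy: go left to lime.
  At lime: go left to moss.
    At moss: go left to mint.
      At mint: go left to rye.
        At rye: go left to sage.
          At sage: go left to fern.
            At fern: go left to yew.
              yew is a leaf — visit yew.
            At fern: no right child.
            Visit fern.
          At sage: no right child.
          Visit sage.
        At rye: no right child.
        Visit rye.
      At mint: no right child.
      Visit mint.
    At moss: no right child.
    Visit moss.
  At lime: no right child.
  Visit lime.
At daisy: no right child.
Visit daisy.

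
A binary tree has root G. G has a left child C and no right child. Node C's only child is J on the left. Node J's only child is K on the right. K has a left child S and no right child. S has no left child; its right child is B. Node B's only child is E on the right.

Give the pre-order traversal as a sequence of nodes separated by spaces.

G C J K S B E

Pre-order visits the node, then its left subtree, then its right subtree.
Visit G.
At G: go left to C.
  Visit C.
  At C: go left to J.
    Visit J.
    At J: no left child.
    At J: go right to K.
      Visit K.
      At K: go left to S.
        Visit S.
        At S: no left child.
        At S: go right to B.
          Visit B.
          At B: no left child.
          At B: go right to E.
            E is a leaf — visit E.
      At K: no right child.
  At C: no right child.
At G: no right child.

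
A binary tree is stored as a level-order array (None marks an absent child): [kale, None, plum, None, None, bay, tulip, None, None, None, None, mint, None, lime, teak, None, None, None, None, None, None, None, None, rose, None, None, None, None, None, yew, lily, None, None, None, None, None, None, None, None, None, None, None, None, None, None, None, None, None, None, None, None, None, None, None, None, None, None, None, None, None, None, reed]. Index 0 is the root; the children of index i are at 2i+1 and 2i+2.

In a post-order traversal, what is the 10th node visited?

plum

Post-order visits the left subtree, then the right subtree, then the node.
At kale: no left child.
At kale: go right to plum.
  At plum: go left to bay.
    At bay: go left to mint.
      At mint: go left to rose.
        rose is a leaf — visit rose.
      At mint: no right child.
      Visit mint.
    At bay: no right child.
    Visit bay.
  At plum: go right to tulip.
    At tulip: go left to lime.
      lime is a leaf — visit lime.
    At tulip: go right to teak.
      At teak: go left to yew.
        yew is a leaf — visit yew.
      At teak: go right to lily.
        At lily: go left to reed.
          reed is a leaf — visit reed.
        At lily: no right child.
        Visit lily.
      Visit teak.
    Visit tulip.
  Visit plum.
Visit kale.
Full post-order sequence: rose, mint, bay, lime, yew, reed, lily, teak, tulip, plum, kale.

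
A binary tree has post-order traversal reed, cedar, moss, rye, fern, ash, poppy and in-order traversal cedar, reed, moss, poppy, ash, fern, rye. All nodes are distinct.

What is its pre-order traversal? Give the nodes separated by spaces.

The last element of post-order is the root; it splits in-order into left and right subtrees.
Root poppy: left subtree has 3 nodes {cedar, reed, moss}, right has 3 {ash, fern, rye}.
  Root moss: left subtree has 2 nodes {cedar, reed}, right has 0 { }.
    Root cedar: left subtree has 0 nodes { }, right has 1 {reed}.
  Root ash: left subtree has 0 nodes { }, right has 2 {fern, rye}.
    Root fern: left subtree has 0 nodes { }, right has 1 {rye}.

poppy moss cedar reed ash fern rye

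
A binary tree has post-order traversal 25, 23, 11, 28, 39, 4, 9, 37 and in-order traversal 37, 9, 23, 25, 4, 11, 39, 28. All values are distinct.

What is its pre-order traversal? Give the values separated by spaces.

The last element of post-order is the root; it splits in-order into left and right subtrees.
Root 37: left subtree has 0 nodes { }, right has 7 {9, 23, 25, 4, 11, 39, 28}.
  Root 9: left subtree has 0 nodes { }, right has 6 {23, 25, 4, 11, 39, 28}.
    Root 4: left subtree has 2 nodes {23, 25}, right has 3 {11, 39, 28}.
      Root 23: left subtree has 0 nodes { }, right has 1 {25}.
      Root 39: left subtree has 1 node {11}, right has 1 {28}.

37 9 4 23 25 39 11 28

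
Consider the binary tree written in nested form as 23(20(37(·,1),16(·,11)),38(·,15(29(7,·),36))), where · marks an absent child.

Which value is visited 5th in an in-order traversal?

In-order visits the left subtree, then the node, then the right subtree.
At 23: go left to 20.
  At 20: go left to 37.
    At 37: no left child.
    Visit 37.
    At 37: go right to 1.
      1 is a leaf — visit 1.
  Visit 20.
  At 20: go right to 16.
    At 16: no left child.
    Visit 16.
    At 16: go right to 11.
      11 is a leaf — visit 11.
Visit 23.
At 23: go right to 38.
  At 38: no left child.
  Visit 38.
  At 38: go right to 15.
    At 15: go left to 29.
      At 29: go left to 7.
        7 is a leaf — visit 7.
      Visit 29.
      At 29: no right child.
    Visit 15.
    At 15: go right to 36.
      36 is a leaf — visit 36.
Full in-order sequence: 37, 1, 20, 16, 11, 23, 38, 7, 29, 15, 36.

11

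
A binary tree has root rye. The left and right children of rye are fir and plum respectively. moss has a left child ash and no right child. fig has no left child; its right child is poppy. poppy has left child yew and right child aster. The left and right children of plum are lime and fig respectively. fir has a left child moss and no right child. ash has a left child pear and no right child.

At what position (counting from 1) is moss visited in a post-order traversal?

Post-order visits the left subtree, then the right subtree, then the node.
At rye: go left to fir.
  At fir: go left to moss.
    At moss: go left to ash.
      At ash: go left to pear.
        pear is a leaf — visit pear.
      At ash: no right child.
      Visit ash.
    At moss: no right child.
    Visit moss.
  At fir: no right child.
  Visit fir.
At rye: go right to plum.
  At plum: go left to lime.
    lime is a leaf — visit lime.
  At plum: go right to fig.
    At fig: no left child.
    At fig: go right to poppy.
      At poppy: go left to yew.
        yew is a leaf — visit yew.
      At poppy: go right to aster.
        aster is a leaf — visit aster.
      Visit poppy.
    Visit fig.
  Visit plum.
Visit rye.
Full post-order sequence: pear, ash, moss, fir, lime, yew, aster, poppy, fig, plum, rye.

3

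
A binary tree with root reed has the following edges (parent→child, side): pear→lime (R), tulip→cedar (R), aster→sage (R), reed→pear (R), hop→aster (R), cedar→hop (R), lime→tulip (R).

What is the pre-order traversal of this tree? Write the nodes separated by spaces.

Pre-order visits the node, then its left subtree, then its right subtree.
Visit reed.
At reed: no left child.
At reed: go right to pear.
  Visit pear.
  At pear: no left child.
  At pear: go right to lime.
    Visit lime.
    At lime: no left child.
    At lime: go right to tulip.
      Visit tulip.
      At tulip: no left child.
      At tulip: go right to cedar.
        Visit cedar.
        At cedar: no left child.
        At cedar: go right to hop.
          Visit hop.
          At hop: no left child.
          At hop: go right to aster.
            Visit aster.
            At aster: no left child.
            At aster: go right to sage.
              sage is a leaf — visit sage.

reed pear lime tulip cedar hop aster sage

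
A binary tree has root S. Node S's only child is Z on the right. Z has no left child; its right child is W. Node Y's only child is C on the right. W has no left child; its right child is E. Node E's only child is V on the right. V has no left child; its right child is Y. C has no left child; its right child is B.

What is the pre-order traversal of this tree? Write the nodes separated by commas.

Pre-order visits the node, then its left subtree, then its right subtree.
Visit S.
At S: no left child.
At S: go right to Z.
  Visit Z.
  At Z: no left child.
  At Z: go right to W.
    Visit W.
    At W: no left child.
    At W: go right to E.
      Visit E.
      At E: no left child.
      At E: go right to V.
        Visit V.
        At V: no left child.
        At V: go right to Y.
          Visit Y.
          At Y: no left child.
          At Y: go right to C.
            Visit C.
            At C: no left child.
            At C: go right to B.
              B is a leaf — visit B.

S, Z, W, E, V, Y, C, B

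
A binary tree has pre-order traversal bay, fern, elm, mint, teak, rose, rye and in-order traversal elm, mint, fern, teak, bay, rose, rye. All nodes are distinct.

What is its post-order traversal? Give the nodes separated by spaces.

The first element of pre-order is the root; it splits in-order into left and right subtrees.
Root bay: left subtree has 4 nodes {elm, mint, fern, teak}, right has 2 {rose, rye}.
  Root fern: left subtree has 2 nodes {elm, mint}, right has 1 {teak}.
    Root elm: left subtree has 0 nodes { }, right has 1 {mint}.
  Root rose: left subtree has 0 nodes { }, right has 1 {rye}.

mint elm teak fern rye rose bay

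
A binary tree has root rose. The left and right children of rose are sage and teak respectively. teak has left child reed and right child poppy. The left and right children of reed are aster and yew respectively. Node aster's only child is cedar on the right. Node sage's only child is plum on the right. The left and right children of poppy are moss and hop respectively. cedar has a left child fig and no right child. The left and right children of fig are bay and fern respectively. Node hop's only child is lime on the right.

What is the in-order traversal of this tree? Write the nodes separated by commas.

In-order visits the left subtree, then the node, then the right subtree.
At rose: go left to sage.
  At sage: no left child.
  Visit sage.
  At sage: go right to plum.
    plum is a leaf — visit plum.
Visit rose.
At rose: go right to teak.
  At teak: go left to reed.
    At reed: go left to aster.
      At aster: no left child.
      Visit aster.
      At aster: go right to cedar.
        At cedar: go left to fig.
          At fig: go left to bay.
            bay is a leaf — visit bay.
          Visit fig.
          At fig: go right to fern.
            fern is a leaf — visit fern.
        Visit cedar.
        At cedar: no right child.
    Visit reed.
    At reed: go right to yew.
      yew is a leaf — visit yew.
  Visit teak.
  At teak: go right to poppy.
    At poppy: go left to moss.
      moss is a leaf — visit moss.
    Visit poppy.
    At poppy: go right to hop.
      At hop: no left child.
      Visit hop.
      At hop: go right to lime.
        lime is a leaf — visit lime.

sage, plum, rose, aster, bay, fig, fern, cedar, reed, yew, teak, moss, poppy, hop, lime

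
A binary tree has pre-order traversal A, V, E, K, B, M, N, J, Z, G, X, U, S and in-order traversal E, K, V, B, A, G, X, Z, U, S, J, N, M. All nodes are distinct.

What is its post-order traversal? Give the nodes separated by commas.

K, E, B, V, X, G, S, U, Z, J, N, M, A

The first element of pre-order is the root; it splits in-order into left and right subtrees.
Root A: left subtree has 4 nodes {E, K, V, B}, right has 8 {G, X, Z, U, S, J, N, M}.
  Root V: left subtree has 2 nodes {E, K}, right has 1 {B}.
    Root E: left subtree has 0 nodes { }, right has 1 {K}.
  Root M: left subtree has 7 nodes {G, X, Z, U, S, J, N}, right has 0 { }.
    Root N: left subtree has 6 nodes {G, X, Z, U, S, J}, right has 0 { }.
      Root J: left subtree has 5 nodes {G, X, Z, U, S}, right has 0 { }.
        Root Z: left subtree has 2 nodes {G, X}, right has 2 {U, S}.
          Root G: left subtree has 0 nodes { }, right has 1 {X}.
          Root U: left subtree has 0 nodes { }, right has 1 {S}.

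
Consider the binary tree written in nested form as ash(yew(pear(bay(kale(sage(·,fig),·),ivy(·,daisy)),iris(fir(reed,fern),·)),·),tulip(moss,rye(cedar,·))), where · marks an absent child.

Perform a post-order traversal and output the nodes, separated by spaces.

fig sage kale daisy ivy bay reed fern fir iris pear yew moss cedar rye tulip ash

Post-order visits the left subtree, then the right subtree, then the node.
At ash: go left to yew.
  At yew: go left to pear.
    At pear: go left to bay.
      At bay: go left to kale.
        At kale: go left to sage.
          At sage: no left child.
          At sage: go right to fig.
            fig is a leaf — visit fig.
          Visit sage.
        At kale: no right child.
        Visit kale.
      At bay: go right to ivy.
        At ivy: no left child.
        At ivy: go right to daisy.
          daisy is a leaf — visit daisy.
        Visit ivy.
      Visit bay.
    At pear: go right to iris.
      At iris: go left to fir.
        At fir: go left to reed.
          reed is a leaf — visit reed.
        At fir: go right to fern.
          fern is a leaf — visit fern.
        Visit fir.
      At iris: no right child.
      Visit iris.
    Visit pear.
  At yew: no right child.
  Visit yew.
At ash: go right to tulip.
  At tulip: go left to moss.
    moss is a leaf — visit moss.
  At tulip: go right to rye.
    At rye: go left to cedar.
      cedar is a leaf — visit cedar.
    At rye: no right child.
    Visit rye.
  Visit tulip.
Visit ash.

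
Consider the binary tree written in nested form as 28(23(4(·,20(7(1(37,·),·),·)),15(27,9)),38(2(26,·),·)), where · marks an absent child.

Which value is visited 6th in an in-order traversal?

23

In-order visits the left subtree, then the node, then the right subtree.
At 28: go left to 23.
  At 23: go left to 4.
    At 4: no left child.
    Visit 4.
    At 4: go right to 20.
      At 20: go left to 7.
        At 7: go left to 1.
          At 1: go left to 37.
            37 is a leaf — visit 37.
          Visit 1.
          At 1: no right child.
        Visit 7.
        At 7: no right child.
      Visit 20.
      At 20: no right child.
  Visit 23.
  At 23: go right to 15.
    At 15: go left to 27.
      27 is a leaf — visit 27.
    Visit 15.
    At 15: go right to 9.
      9 is a leaf — visit 9.
Visit 28.
At 28: go right to 38.
  At 38: go left to 2.
    At 2: go left to 26.
      26 is a leaf — visit 26.
    Visit 2.
    At 2: no right child.
  Visit 38.
  At 38: no right child.
Full in-order sequence: 4, 37, 1, 7, 20, 23, 27, 15, 9, 28, 26, 2, 38.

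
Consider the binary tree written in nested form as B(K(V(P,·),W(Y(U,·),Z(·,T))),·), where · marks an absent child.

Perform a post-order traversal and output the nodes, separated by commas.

P, V, U, Y, T, Z, W, K, B

Post-order visits the left subtree, then the right subtree, then the node.
At B: go left to K.
  At K: go left to V.
    At V: go left to P.
      P is a leaf — visit P.
    At V: no right child.
    Visit V.
  At K: go right to W.
    At W: go left to Y.
      At Y: go left to U.
        U is a leaf — visit U.
      At Y: no right child.
      Visit Y.
    At W: go right to Z.
      At Z: no left child.
      At Z: go right to T.
        T is a leaf — visit T.
      Visit Z.
    Visit W.
  Visit K.
At B: no right child.
Visit B.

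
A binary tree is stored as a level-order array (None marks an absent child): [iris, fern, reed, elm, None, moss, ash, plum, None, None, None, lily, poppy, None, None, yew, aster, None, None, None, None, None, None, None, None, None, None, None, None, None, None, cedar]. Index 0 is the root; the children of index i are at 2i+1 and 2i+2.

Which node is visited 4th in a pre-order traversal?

plum

Pre-order visits the node, then its left subtree, then its right subtree.
Visit iris.
At iris: go left to fern.
  Visit fern.
  At fern: go left to elm.
    Visit elm.
    At elm: go left to plum.
      Visit plum.
      At plum: go left to yew.
        Visit yew.
        At yew: go left to cedar.
          cedar is a leaf — visit cedar.
        At yew: no right child.
      At plum: go right to aster.
        aster is a leaf — visit aster.
    At elm: no right child.
  At fern: no right child.
At iris: go right to reed.
  Visit reed.
  At reed: go left to moss.
    Visit moss.
    At moss: go left to lily.
      lily is a leaf — visit lily.
    At moss: go right to poppy.
      poppy is a leaf — visit poppy.
  At reed: go right to ash.
    ash is a leaf — visit ash.
Full pre-order sequence: iris, fern, elm, plum, yew, cedar, aster, reed, moss, lily, poppy, ash.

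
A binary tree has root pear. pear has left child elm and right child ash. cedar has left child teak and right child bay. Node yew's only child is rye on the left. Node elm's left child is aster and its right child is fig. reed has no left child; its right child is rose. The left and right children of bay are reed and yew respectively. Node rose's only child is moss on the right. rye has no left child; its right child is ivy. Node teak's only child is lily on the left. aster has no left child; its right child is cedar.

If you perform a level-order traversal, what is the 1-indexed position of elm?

2

Level-order visits nodes level by level from the root, left to right within each level.
Level 0: pear
Level 1: elm, ash
Level 2: aster, fig
Level 3: cedar
Level 4: teak, bay
Level 5: lily, reed, yew
Level 6: rose, rye
Level 7: moss, ivy
Full level-order sequence: pear, elm, ash, aster, fig, cedar, teak, bay, lily, reed, yew, rose, rye, moss, ivy.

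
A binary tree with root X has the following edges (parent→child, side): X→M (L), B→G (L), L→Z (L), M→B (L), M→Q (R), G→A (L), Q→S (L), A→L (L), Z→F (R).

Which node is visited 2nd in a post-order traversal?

Post-order visits the left subtree, then the right subtree, then the node.
At X: go left to M.
  At M: go left to B.
    At B: go left to G.
      At G: go left to A.
        At A: go left to L.
          At L: go left to Z.
            At Z: no left child.
            At Z: go right to F.
              F is a leaf — visit F.
            Visit Z.
          At L: no right child.
          Visit L.
        At A: no right child.
        Visit A.
      At G: no right child.
      Visit G.
    At B: no right child.
    Visit B.
  At M: go right to Q.
    At Q: go left to S.
      S is a leaf — visit S.
    At Q: no right child.
    Visit Q.
  Visit M.
At X: no right child.
Visit X.
Full post-order sequence: F, Z, L, A, G, B, S, Q, M, X.

Z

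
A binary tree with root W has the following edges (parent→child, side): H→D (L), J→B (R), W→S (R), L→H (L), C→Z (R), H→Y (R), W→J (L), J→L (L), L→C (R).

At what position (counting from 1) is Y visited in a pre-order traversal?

6

Pre-order visits the node, then its left subtree, then its right subtree.
Visit W.
At W: go left to J.
  Visit J.
  At J: go left to L.
    Visit L.
    At L: go left to H.
      Visit H.
      At H: go left to D.
        D is a leaf — visit D.
      At H: go right to Y.
        Y is a leaf — visit Y.
    At L: go right to C.
      Visit C.
      At C: no left child.
      At C: go right to Z.
        Z is a leaf — visit Z.
  At J: go right to B.
    B is a leaf — visit B.
At W: go right to S.
  S is a leaf — visit S.
Full pre-order sequence: W, J, L, H, D, Y, C, Z, B, S.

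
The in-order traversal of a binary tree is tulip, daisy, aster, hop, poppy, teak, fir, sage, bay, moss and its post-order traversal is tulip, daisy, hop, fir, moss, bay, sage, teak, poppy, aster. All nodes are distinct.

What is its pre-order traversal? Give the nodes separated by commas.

The last element of post-order is the root; it splits in-order into left and right subtrees.
Root aster: left subtree has 2 nodes {tulip, daisy}, right has 7 {hop, poppy, teak, fir, sage, bay, moss}.
  Root daisy: left subtree has 1 node {tulip}, right has 0 { }.
  Root poppy: left subtree has 1 node {hop}, right has 5 {teak, fir, sage, bay, moss}.
    Root teak: left subtree has 0 nodes { }, right has 4 {fir, sage, bay, moss}.
      Root sage: left subtree has 1 node {fir}, right has 2 {bay, moss}.
        Root bay: left subtree has 0 nodes { }, right has 1 {moss}.

aster, daisy, tulip, poppy, hop, teak, sage, fir, bay, moss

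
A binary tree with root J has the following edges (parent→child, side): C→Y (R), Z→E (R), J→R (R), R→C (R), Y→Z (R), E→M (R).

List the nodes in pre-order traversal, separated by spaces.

Pre-order visits the node, then its left subtree, then its right subtree.
Visit J.
At J: no left child.
At J: go right to R.
  Visit R.
  At R: no left child.
  At R: go right to C.
    Visit C.
    At C: no left child.
    At C: go right to Y.
      Visit Y.
      At Y: no left child.
      At Y: go right to Z.
        Visit Z.
        At Z: no left child.
        At Z: go right to E.
          Visit E.
          At E: no left child.
          At E: go right to M.
            M is a leaf — visit M.

J R C Y Z E M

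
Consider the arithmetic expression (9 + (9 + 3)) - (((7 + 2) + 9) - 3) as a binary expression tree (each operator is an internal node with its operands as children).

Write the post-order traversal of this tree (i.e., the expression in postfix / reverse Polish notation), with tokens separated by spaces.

Post-order on an expression tree gives postfix notation: for each operator, emit left operand, right operand, then the operator.

9 9 3 + + 7 2 + 9 + 3 - -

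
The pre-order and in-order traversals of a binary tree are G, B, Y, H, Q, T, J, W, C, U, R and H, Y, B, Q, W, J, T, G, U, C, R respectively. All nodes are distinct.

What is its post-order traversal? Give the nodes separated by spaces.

H Y W J T Q B U R C G

The first element of pre-order is the root; it splits in-order into left and right subtrees.
Root G: left subtree has 7 nodes {H, Y, B, Q, W, J, T}, right has 3 {U, C, R}.
  Root B: left subtree has 2 nodes {H, Y}, right has 4 {Q, W, J, T}.
    Root Y: left subtree has 1 node {H}, right has 0 { }.
    Root Q: left subtree has 0 nodes { }, right has 3 {W, J, T}.
      Root T: left subtree has 2 nodes {W, J}, right has 0 { }.
        Root J: left subtree has 1 node {W}, right has 0 { }.
  Root C: left subtree has 1 node {U}, right has 1 {R}.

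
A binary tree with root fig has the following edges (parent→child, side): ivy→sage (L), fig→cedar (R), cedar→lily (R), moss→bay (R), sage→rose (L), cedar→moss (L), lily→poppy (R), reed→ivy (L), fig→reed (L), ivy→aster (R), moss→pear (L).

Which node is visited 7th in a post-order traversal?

bay

Post-order visits the left subtree, then the right subtree, then the node.
At fig: go left to reed.
  At reed: go left to ivy.
    At ivy: go left to sage.
      At sage: go left to rose.
        rose is a leaf — visit rose.
      At sage: no right child.
      Visit sage.
    At ivy: go right to aster.
      aster is a leaf — visit aster.
    Visit ivy.
  At reed: no right child.
  Visit reed.
At fig: go right to cedar.
  At cedar: go left to moss.
    At moss: go left to pear.
      pear is a leaf — visit pear.
    At moss: go right to bay.
      bay is a leaf — visit bay.
    Visit moss.
  At cedar: go right to lily.
    At lily: no left child.
    At lily: go right to poppy.
      poppy is a leaf — visit poppy.
    Visit lily.
  Visit cedar.
Visit fig.
Full post-order sequence: rose, sage, aster, ivy, reed, pear, bay, moss, poppy, lily, cedar, fig.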